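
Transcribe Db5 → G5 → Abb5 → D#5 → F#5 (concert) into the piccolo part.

The piccolo sounds a perfect octave above written, so the written part must be a perfect octave below concert — transpose each note down.
Db5 gives Db4
G5 gives G4
Abb5 gives Abb4
D#5 gives D#4
F#5 gives F#4

Db4 G4 Abb4 D#4 F#4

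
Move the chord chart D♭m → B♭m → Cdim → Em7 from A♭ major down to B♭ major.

Ebm Cm Ddim F#m7

A♭ major down to B♭ major is a minor seventh; each chord root moves by that interval while the quality stays the same.
D♭m: root D♭ down a minor seventh → Eb, giving Ebm.
B♭m: root B♭ down a minor seventh → C, giving Cm.
Cdim: root C down a minor seventh → D, giving Ddim.
Em7: root E down a minor seventh → F#, giving F#m7.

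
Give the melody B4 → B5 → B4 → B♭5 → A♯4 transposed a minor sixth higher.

B4 to G5
B5 to G6
B4 to G5
Bb5 to Gb6
A#4 to F#5

G5 G6 G5 Gb6 F#5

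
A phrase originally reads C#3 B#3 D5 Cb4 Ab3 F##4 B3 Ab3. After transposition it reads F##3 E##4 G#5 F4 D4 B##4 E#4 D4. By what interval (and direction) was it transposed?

up an augmented fourth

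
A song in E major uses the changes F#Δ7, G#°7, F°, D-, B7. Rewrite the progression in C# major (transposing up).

D#Δ7 E#°7 D° B- G#7

E major up to C# major is a major sixth; each chord root moves by that interval while the quality stays the same.
F#Δ7: root F# up a major sixth → D#, giving D#Δ7.
G#°7: root G# up a major sixth → E#, giving E#°7.
F°: root F up a major sixth → D, giving D°.
D-: root D up a major sixth → B, giving B-.
B7: root B up a major sixth → G#, giving G#7.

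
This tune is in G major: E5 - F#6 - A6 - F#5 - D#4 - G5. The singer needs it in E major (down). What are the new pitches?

C#5 D#6 F#6 D#5 B#3 E5

G major to E major down is a minor third, so every note moves down by that interval.
E5 → C#5
F#6 → D#6
A6 → F#6
F#5 → D#5
D#4 → B#3
G5 → E5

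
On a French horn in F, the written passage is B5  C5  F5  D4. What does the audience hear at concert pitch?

E5 F4 Bb4 G3

Written C4 on the French horn in F sounds as F3, a perfect fifth lower; apply that shift to every note.
B5 -> E5
C5 -> F4
F5 -> Bb4
D4 -> G3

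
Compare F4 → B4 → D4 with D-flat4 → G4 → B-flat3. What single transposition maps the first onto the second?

From F4 to Db4 is 3 letter names — a third of some quality.
Db4 to F4 is 4 semitones, which makes it a major third; the second version is lower, so the direction is down.
Checking another pair — D4 → Bb3 — gives the same interval.

down a major third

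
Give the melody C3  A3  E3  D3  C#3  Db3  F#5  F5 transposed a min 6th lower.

E2 C#3 G#2 F#2 E#2 F2 A#4 A4

C3 gives E2
A3 gives C#3
E3 gives G#2
D3 gives F#2
C#3 gives E#2
Db3 gives F2
F#5 gives A#4
F5 gives A4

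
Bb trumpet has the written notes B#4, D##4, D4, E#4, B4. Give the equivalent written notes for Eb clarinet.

F##4 A##3 A3 B#3 F#4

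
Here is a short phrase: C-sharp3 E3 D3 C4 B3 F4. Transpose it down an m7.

D#2 F#2 E2 D3 C#3 G3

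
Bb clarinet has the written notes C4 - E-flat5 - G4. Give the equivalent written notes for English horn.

First find concert pitch: the Bb clarinet sounds a major second below written, so C4 E-flat5 G4 sounds Bb3 Db5 F4.
Then write for English horn: it sounds a perfect fifth below written, so the part must be a perfect fifth above concert.
Bb3 → F4
Db5 → Ab5
F4 → C5

F4 Ab5 C5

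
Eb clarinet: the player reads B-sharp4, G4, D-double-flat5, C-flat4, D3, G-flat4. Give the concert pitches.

D#5 Bb4 Fbb5 Ebb4 F3 Bbb4

Written C4 on the Eb clarinet sounds as Eb4, a minor third higher; apply that shift to every note.
B#4 → D#5
G4 → Bb4
Dbb5 → Fbb5
Cb4 → Ebb4
D3 → F3
Gb4 → Bbb4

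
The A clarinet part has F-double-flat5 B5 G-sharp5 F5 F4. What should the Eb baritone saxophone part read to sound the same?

First find concert pitch: the A clarinet sounds a minor third below written, so F-double-flat5 B5 G-sharp5 F5 F4 sounds Dbb5 G#5 E#5 D5 D4.
Then write for Eb baritone saxophone: it sounds a major thirteenth below written, so the part must be a major thirteenth above concert.
Dbb5 → Bbb6
G#5 → E#7
E#5 → C##7
D5 → B6
D4 → B5

Bbb6 E#7 C##7 B6 B5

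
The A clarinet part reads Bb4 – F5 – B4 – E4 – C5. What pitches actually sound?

The A clarinet sounds a minor third below written, so transpose each written note down a minor third.
Bb4 gives G4
F5 gives D5
B4 gives G#4
E4 gives C#4
C5 gives A4

G4 D5 G#4 C#4 A4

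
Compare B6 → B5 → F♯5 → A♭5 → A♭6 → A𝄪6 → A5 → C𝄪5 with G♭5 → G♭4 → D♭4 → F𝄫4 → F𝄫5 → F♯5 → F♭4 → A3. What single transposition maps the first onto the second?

From B6 to Gb5 is 10 letter names — a tenth of some quality.
Gb5 to B6 is 17 semitones, which makes it an augmented tenth; the second version is lower, so the direction is down.
Checking another pair — C##5 → A3 — gives the same interval.

down an augmented tenth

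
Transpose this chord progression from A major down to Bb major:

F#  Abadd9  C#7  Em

G Bbbadd9 D7 Fm

A major down to Bb major is a major seventh; each chord root moves by that interval while the quality stays the same.
F#: root F# down a major seventh → G, giving G.
Abadd9: root Ab down a major seventh → Bbb, giving Bbbadd9.
C#7: root C# down a major seventh → D, giving D7.
Em: root E down a major seventh → F, giving Fm.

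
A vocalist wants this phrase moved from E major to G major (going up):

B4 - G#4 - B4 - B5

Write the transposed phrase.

E major to G major up is a minor third, so every note moves up by that interval.
B4 becomes D5
G#4 becomes B4
B4 becomes D5
B5 becomes D6

D5 B4 D5 D6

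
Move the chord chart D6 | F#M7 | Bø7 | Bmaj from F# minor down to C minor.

F# minor down to C minor is an augmented fourth; each chord root moves by that interval while the quality stays the same.
D6: root D down an augmented fourth → Ab, giving Ab6.
F#M7: root F# down an augmented fourth → C, giving CM7.
Bø7: root B down an augmented fourth → F, giving Fø7.
Bmaj: root B down an augmented fourth → F, giving Fmaj.

Ab6 CM7 Fø7 Fmaj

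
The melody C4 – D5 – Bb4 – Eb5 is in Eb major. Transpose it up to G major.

From Eb up to G is a major third; apply that to each pitch.
C4 to E4
D5 to F#5
Bb4 to D5
Eb5 to G5

E4 F#5 D5 G5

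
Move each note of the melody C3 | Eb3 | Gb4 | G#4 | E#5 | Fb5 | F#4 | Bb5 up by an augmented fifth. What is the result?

G#3 B3 D5 D##5 B##5 C6 C##5 F#6

C3 to G#3
Eb3 to B3
Gb4 to D5
G#4 to D##5
E#5 to B##5
Fb5 to C6
F#4 to C##5
Bb5 to F#6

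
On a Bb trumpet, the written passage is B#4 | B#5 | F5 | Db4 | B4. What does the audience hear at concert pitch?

A#4 A#5 Eb5 Cb4 A4

The Bb trumpet sounds a major second below written, so transpose each written note down a major second.
B#4 to A#4
B#5 to A#5
F5 to Eb5
Db4 to Cb4
B4 to A4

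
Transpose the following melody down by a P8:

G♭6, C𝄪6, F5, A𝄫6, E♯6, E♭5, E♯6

Gb5 C##5 F4 Abb5 E#5 Eb4 E#5

Gb6 becomes Gb5
C##6 becomes C##5
F5 becomes F4
Abb6 becomes Abb5
E#6 becomes E#5
Eb5 becomes Eb4
E#6 becomes E#5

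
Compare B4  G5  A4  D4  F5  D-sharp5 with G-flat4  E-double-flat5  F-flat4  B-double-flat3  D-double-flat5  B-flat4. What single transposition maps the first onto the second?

down an augmented third

From B4 to Gb4 is 3 letter names — a third of some quality.
Gb4 to B4 is 5 semitones, which makes it an augmented third; the second version is lower, so the direction is down.
Checking another pair — D#5 → Bb4 — gives the same interval.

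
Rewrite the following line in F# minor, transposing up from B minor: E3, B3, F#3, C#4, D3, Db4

B3 F#4 C#4 G#4 A3 Ab4

From B up to F# is a perfect fifth; apply that to each pitch.
E3 → B3
B3 → F#4
F#3 → C#4
C#4 → G#4
D3 → A3
Db4 → Ab4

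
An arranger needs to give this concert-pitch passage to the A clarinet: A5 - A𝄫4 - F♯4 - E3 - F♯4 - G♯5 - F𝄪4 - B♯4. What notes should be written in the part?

The A clarinet sounds a minor third below written, so the written part must be a minor third above concert — transpose each note up.
A5 to C6
Abb4 to Cbb5
F#4 to A4
E3 to G3
F#4 to A4
G#5 to B5
F##4 to A#4
B#4 to D#5

C6 Cbb5 A4 G3 A4 B5 A#4 D#5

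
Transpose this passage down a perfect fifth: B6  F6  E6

E6 Bb5 A5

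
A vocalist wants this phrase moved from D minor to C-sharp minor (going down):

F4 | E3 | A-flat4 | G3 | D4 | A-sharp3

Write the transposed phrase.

E4 D#3 G4 F#3 C#4 G##3

D minor to C-sharp minor down is a minor second, so every note moves down by that interval.
F4 becomes E4
E3 becomes D#3
Ab4 becomes G4
G3 becomes F#3
D4 becomes C#4
A#3 becomes G##3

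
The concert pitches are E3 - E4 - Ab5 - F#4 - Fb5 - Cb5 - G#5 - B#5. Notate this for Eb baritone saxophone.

C#5 C#6 F7 D#6 Db7 Ab6 E#7 G##7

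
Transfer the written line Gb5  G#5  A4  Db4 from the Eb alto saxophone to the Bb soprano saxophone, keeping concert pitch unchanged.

First find concert pitch: the Eb alto saxophone sounds a major sixth below written, so Gb5 G#5 A4 Db4 sounds Bbb4 B4 C4 Fb3.
Then write for Bb soprano saxophone: it sounds a major second below written, so the part must be a major second above concert.
Bbb4 → Cb5
B4 → C#5
C4 → D4
Fb3 → Gb3

Cb5 C#5 D4 Gb3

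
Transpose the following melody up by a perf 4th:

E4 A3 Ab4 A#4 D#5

E4 up a perfect fourth is A4.
A3: a fourth up reaches D, and 5 semitones makes it D4.
Ab4: a fourth up reaches D, and 5 semitones makes it Db5.
A#4: a fourth up reaches D, and 5 semitones makes it D#5.
A perfect fourth up from D#5 gives G#5.

A4 D4 Db5 D#5 G#5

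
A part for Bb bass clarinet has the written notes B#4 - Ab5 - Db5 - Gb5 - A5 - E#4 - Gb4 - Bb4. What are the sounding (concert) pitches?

A#3 Gb4 Cb4 Fb4 G4 D#3 Fb3 Ab3

The Bb bass clarinet sounds a major ninth below written, so transpose each written note down a major ninth.
B#4 to A#3
Ab5 to Gb4
Db5 to Cb4
Gb5 to Fb4
A5 to G4
E#4 to D#3
Gb4 to Fb3
Bb4 to Ab3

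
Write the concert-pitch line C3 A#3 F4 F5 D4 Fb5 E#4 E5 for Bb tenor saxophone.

The Bb tenor saxophone sounds a major ninth below written, so the written part must be a major ninth above concert — transpose each note up.
C3 -> D4
A#3 -> B#4
F4 -> G5
F5 -> G6
D4 -> E5
Fb5 -> Gb6
E#4 -> F##5
E5 -> F#6

D4 B#4 G5 G6 E5 Gb6 F##5 F#6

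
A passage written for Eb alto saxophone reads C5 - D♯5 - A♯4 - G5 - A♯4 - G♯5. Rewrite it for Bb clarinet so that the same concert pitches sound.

F4 G#4 D#4 C5 D#4 C#5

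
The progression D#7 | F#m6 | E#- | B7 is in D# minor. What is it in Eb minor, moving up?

Eb7 Gbm6 F- Cb7

D# minor up to Eb minor is a diminished second; each chord root moves by that interval while the quality stays the same.
D#7: root D# up a diminished second → Eb, giving Eb7.
F#m6: root F# up a diminished second → Gb, giving Gbm6.
E#-: root E# up a diminished second → F, giving F-.
B7: root B up a diminished second → Cb, giving Cb7.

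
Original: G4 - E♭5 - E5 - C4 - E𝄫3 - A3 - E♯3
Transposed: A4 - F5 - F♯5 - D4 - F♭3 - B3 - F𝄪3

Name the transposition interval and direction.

up a major second

Take the first pair: G4 → A4. G to A spans 2 letter names, so the interval is some kind of second.
G4 to A4 is 2 semitones, which makes it a major second; the second version is higher, so the direction is up.
Checking another pair — E#3 → F##3 — gives the same interval.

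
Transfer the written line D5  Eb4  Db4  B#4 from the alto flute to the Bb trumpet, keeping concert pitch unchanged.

B4 C4 Bb3 G##4

First find concert pitch: the alto flute sounds a perfect fourth below written, so D5 Eb4 Db4 B#4 sounds A4 Bb3 Ab3 F##4.
Then write for Bb trumpet: it sounds a major second below written, so the part must be a major second above concert.
A4 → B4
Bb3 → C4
Ab3 → Bb3
F##4 → G##4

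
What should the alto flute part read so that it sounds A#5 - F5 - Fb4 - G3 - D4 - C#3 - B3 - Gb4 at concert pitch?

Written C4 sounds as G3 on the alto flute, so concert pitches are written a perfect fourth up.
A#5 → D#6
F5 → Bb5
Fb4 → Bbb4
G3 → C4
D4 → G4
C#3 → F#3
B3 → E4
Gb4 → Cb5

D#6 Bb5 Bbb4 C4 G4 F#3 E4 Cb5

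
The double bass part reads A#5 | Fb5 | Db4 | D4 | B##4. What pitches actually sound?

A#4 Fb4 Db3 D3 B##3

Written C4 on the double bass sounds as C3, a perfect octave lower; apply that shift to every note.
A#5 -> A#4
Fb5 -> Fb4
Db4 -> Db3
D4 -> D3
B##4 -> B##3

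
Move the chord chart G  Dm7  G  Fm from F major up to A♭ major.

Bb Fm7 Bb Abm

F major up to A♭ major is a minor third; each chord root moves by that interval while the quality stays the same.
G: root G up a minor third → Bb, giving Bb.
Dm7: root D up a minor third → F, giving Fm7.
G: root G up a minor third → Bb, giving Bb.
Fm: root F up a minor third → Ab, giving Abm.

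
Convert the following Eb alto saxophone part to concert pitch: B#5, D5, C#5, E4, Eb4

The Eb alto saxophone sounds a major sixth below written, so transpose each written note down a major sixth.
B#5 -> D#5
D5 -> F4
C#5 -> E4
E4 -> G3
Eb4 -> Gb3

D#5 F4 E4 G3 Gb3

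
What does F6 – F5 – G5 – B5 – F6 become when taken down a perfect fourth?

F6 to C6
F5 to C5
G5 to D5
B5 to F#5
F6 to C6

C6 C5 D5 F#5 C6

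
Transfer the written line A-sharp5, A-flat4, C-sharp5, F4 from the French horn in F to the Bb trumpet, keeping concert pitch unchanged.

First find concert pitch: the French horn in F sounds a perfect fifth below written, so A-sharp5 A-flat4 C-sharp5 F4 sounds D#5 Db4 F#4 Bb3.
Then write for Bb trumpet: it sounds a major second below written, so the part must be a major second above concert.
D#5 → E#5
Db4 → Eb4
F#4 → G#4
Bb3 → C4

E#5 Eb4 G#4 C4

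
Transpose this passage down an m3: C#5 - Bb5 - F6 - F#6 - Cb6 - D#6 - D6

C#5 down a minor third is A#4.
A minor third down from Bb5 gives G5.
A minor third down from F6 gives D6.
A minor third down from F#6 gives D#6.
Cb6: a third down reaches A, and 3 semitones makes it Ab5.
D#6 down a minor third is B#5.
A minor third down from D6 gives B5.

A#4 G5 D6 D#6 Ab5 B#5 B5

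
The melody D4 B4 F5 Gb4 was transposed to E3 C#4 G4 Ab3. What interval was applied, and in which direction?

down a minor seventh

From D4 to E3 is 7 letter names — a seventh of some quality.
E3 to D4 is 10 semitones, which makes it a minor seventh; the second version is lower, so the direction is down.
Checking another pair — Gb4 → Ab3 — gives the same interval.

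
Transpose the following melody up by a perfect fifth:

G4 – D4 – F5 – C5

D5 A4 C6 G5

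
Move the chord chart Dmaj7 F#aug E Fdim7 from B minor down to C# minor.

Emaj7 G#aug F# Gdim7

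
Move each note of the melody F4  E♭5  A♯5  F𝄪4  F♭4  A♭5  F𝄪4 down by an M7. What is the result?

F4 becomes Gb3
Eb5 becomes Fb4
A#5 becomes B4
F##4 becomes G#3
Fb4 becomes Gbb3
Ab5 becomes Bbb4
F##4 becomes G#3

Gb3 Fb4 B4 G#3 Gbb3 Bbb4 G#3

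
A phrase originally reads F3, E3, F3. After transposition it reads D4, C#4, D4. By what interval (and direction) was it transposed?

From F3 to D4 is 6 letter names — a sixth of some quality.
F3 to D4 is 9 semitones, which makes it a major sixth; the second version is higher, so the direction is up.
Checking another pair — F3 → D4 — gives the same interval.

up a major sixth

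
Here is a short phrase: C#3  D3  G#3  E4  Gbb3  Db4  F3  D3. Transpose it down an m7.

D#2 E2 A#2 F#3 Abb2 Eb3 G2 E2

C#3 gives D#2
D3 gives E2
G#3 gives A#2
E4 gives F#3
Gbb3 gives Abb2
Db4 gives Eb3
F3 gives G2
D3 gives E2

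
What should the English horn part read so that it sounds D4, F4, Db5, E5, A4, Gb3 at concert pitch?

A4 C5 Ab5 B5 E5 Db4

The English horn sounds a perfect fifth below written, so the written part must be a perfect fifth above concert — transpose each note up.
D4 to A4
F4 to C5
Db5 to Ab5
E5 to B5
A4 to E5
Gb3 to Db4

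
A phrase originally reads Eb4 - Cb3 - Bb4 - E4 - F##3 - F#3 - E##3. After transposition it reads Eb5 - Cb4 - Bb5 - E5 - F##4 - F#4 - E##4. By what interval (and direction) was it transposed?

up a perfect octave

From Eb4 to Eb5 is 8 letter names — an octave of some quality.
Eb4 to Eb5 is 12 semitones, which makes it a perfect octave; the second version is higher, so the direction is up.
Checking another pair — E##3 → E##4 — gives the same interval.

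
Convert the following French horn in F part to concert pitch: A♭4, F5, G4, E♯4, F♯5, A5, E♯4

Written C4 on the French horn in F sounds as F3, a perfect fifth lower; apply that shift to every note.
Ab4 → Db4
F5 → Bb4
G4 → C4
E#4 → A#3
F#5 → B4
A5 → D5
E#4 → A#3

Db4 Bb4 C4 A#3 B4 D5 A#3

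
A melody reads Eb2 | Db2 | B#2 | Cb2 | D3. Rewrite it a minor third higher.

Gb2 Fb2 D#3 Ebb2 F3

Eb2: a third up reaches G, and 3 semitones makes it Gb2.
A minor third up from Db2 gives Fb2.
B#2 up a minor third is D#3.
A minor third up from Cb2 gives Ebb2.
D3: a third up reaches F, and 3 semitones makes it F3.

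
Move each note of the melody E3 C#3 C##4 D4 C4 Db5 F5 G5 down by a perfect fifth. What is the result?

A perfect fifth down from E3 gives A2.
C#3 down a perfect fifth is F#2.
C##4: a fifth down reaches F, and 7 semitones makes it F##3.
D4 down a perfect fifth is G3.
C4: a fifth down reaches F, and 7 semitones makes it F3.
Db5 down a perfect fifth is Gb4.
F5 down a perfect fifth is Bb4.
G5 down a perfect fifth is C5.

A2 F#2 F##3 G3 F3 Gb4 Bb4 C5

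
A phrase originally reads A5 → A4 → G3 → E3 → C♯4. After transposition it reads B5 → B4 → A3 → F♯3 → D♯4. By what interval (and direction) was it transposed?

up a major second

Take the first pair: A5 → B5. A to B spans 2 letter names, so the interval is some kind of second.
A5 to B5 is 2 semitones, which makes it a major second; the second version is higher, so the direction is up.
Checking another pair — C#4 → D#4 — gives the same interval.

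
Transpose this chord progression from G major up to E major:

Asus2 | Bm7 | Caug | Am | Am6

F#sus2 G#m7 Aaug F#m F#m6

G major up to E major is a major sixth; each chord root moves by that interval while the quality stays the same.
Asus2: root A up a major sixth → F#, giving F#sus2.
Bm7: root B up a major sixth → G#, giving G#m7.
Caug: root C up a major sixth → A, giving Aaug.
Am: root A up a major sixth → F#, giving F#m.
Am6: root A up a major sixth → F#, giving F#m6.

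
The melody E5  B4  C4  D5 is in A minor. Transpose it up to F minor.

A minor to F minor up is a minor sixth, so every note moves up by that interval.
E5 -> C6
B4 -> G5
C4 -> Ab4
D5 -> Bb5

C6 G5 Ab4 Bb5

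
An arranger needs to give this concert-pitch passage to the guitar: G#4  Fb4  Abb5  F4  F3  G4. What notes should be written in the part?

The guitar sounds a perfect octave below written, so the written part must be a perfect octave above concert — transpose each note up.
G#4 to G#5
Fb4 to Fb5
Abb5 to Abb6
F4 to F5
F3 to F4
G4 to G5

G#5 Fb5 Abb6 F5 F4 G5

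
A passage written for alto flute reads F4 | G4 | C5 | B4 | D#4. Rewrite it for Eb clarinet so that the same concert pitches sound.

First find concert pitch: the alto flute sounds a perfect fourth below written, so F4 G4 C5 B4 D#4 sounds C4 D4 G4 F#4 A#3.
Then write for Eb clarinet: it sounds a minor third above written, so the part must be a minor third below concert.
C4 → A3
D4 → B3
G4 → E4
F#4 → D#4
A#3 → F##3

A3 B3 E4 D#4 F##3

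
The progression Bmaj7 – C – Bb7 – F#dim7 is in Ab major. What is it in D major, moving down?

E#maj7 F# E7 B#dim7

Ab major down to D major is a diminished fifth; each chord root moves by that interval while the quality stays the same.
Bmaj7: root B down a diminished fifth → E#, giving E#maj7.
C: root C down a diminished fifth → F#, giving F#.
Bb7: root Bb down a diminished fifth → E, giving E7.
F#dim7: root F# down a diminished fifth → B#, giving B#dim7.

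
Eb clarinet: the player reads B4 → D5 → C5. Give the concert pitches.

D5 F5 Eb5

The Eb clarinet sounds a minor third above written, so transpose each written note up a minor third.
B4 gives D5
D5 gives F5
C5 gives Eb5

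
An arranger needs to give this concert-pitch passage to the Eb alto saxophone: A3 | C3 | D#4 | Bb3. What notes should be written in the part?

F#4 A3 B#4 G4

Written C4 sounds as Eb3 on the Eb alto saxophone, so concert pitches are written a major sixth up.
A3 -> F#4
C3 -> A3
D#4 -> B#4
Bb3 -> G4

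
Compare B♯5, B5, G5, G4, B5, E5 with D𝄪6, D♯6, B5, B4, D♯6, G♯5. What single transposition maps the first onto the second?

up a major third

Take the first pair: B#5 → D##6. B to D spans 3 letter names, so the interval is some kind of third.
B#5 to D##6 is 4 semitones, which makes it a major third; the second version is higher, so the direction is up.
Checking another pair — E5 → G#5 — gives the same interval.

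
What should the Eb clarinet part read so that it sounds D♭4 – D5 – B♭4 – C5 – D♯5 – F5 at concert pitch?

The Eb clarinet sounds a minor third above written, so the written part must be a minor third below concert — transpose each note down.
Db4 → Bb3
D5 → B4
Bb4 → G4
C5 → A4
D#5 → B#4
F5 → D5

Bb3 B4 G4 A4 B#4 D5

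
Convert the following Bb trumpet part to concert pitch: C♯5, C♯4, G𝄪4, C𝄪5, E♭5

B4 B3 F##4 B#4 Db5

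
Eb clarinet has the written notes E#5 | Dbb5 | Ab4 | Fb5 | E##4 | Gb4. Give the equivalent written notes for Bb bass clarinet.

First find concert pitch: the Eb clarinet sounds a minor third above written, so E#5 Dbb5 Ab4 Fb5 E##4 Gb4 sounds G#5 Fbb5 Cb5 Abb5 G##4 Bbb4.
Then write for Bb bass clarinet: it sounds a major ninth below written, so the part must be a major ninth above concert.
G#5 → A#6
Fbb5 → Gbb6
Cb5 → Db6
Abb5 → Bbb6
G##4 → A##5
Bbb4 → Cb6

A#6 Gbb6 Db6 Bbb6 A##5 Cb6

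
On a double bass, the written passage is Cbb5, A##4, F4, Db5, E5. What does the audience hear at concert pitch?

Written C4 on the double bass sounds as C3, a perfect octave lower; apply that shift to every note.
Cbb5 gives Cbb4
A##4 gives A##3
F4 gives F3
Db5 gives Db4
E5 gives E4

Cbb4 A##3 F3 Db4 E4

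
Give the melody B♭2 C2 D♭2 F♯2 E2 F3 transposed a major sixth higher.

A major sixth up from Bb2 gives G3.
C2: a sixth up reaches A, and 9 semitones makes it A2.
Db2 up a major sixth is Bb2.
F#2 up a major sixth is D#3.
A major sixth up from E2 gives C#3.
A major sixth up from F3 gives D4.

G3 A2 Bb2 D#3 C#3 D4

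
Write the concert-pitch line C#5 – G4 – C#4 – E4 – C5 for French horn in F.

G#5 D5 G#4 B4 G5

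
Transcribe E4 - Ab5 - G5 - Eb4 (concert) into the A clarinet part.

G4 Cb6 Bb5 Gb4

The A clarinet sounds a minor third below written, so the written part must be a minor third above concert — transpose each note up.
E4 becomes G4
Ab5 becomes Cb6
G5 becomes Bb5
Eb4 becomes Gb4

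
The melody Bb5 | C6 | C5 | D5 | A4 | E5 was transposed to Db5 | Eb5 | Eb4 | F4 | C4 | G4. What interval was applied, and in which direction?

down a major sixth

Take the first pair: Bb5 → Db5. B to D spans 6 letter names, so the interval is some kind of sixth.
Db5 to Bb5 is 9 semitones, which makes it a major sixth; the second version is lower, so the direction is down.
Checking another pair — E5 → G4 — gives the same interval.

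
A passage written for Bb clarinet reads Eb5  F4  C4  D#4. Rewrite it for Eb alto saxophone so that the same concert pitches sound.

Bb5 C5 G4 A#4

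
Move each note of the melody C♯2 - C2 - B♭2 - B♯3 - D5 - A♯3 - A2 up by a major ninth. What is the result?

D#3 D3 C4 C##5 E6 B#4 B3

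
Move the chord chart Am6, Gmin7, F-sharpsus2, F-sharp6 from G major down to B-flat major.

Cm6 Bbmin7 Asus2 A6

G major down to B-flat major is a major sixth; each chord root moves by that interval while the quality stays the same.
Am6: root A down a major sixth → C, giving Cm6.
Gmin7: root G down a major sixth → Bb, giving Bbmin7.
F-sharpsus2: root F-sharp down a major sixth → A, giving Asus2.
F-sharp6: root F-sharp down a major sixth → A, giving A6.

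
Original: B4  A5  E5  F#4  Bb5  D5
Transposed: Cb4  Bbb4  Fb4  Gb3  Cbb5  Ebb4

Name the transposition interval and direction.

down an augmented seventh

From B4 to Cb4 is 7 letter names — a seventh of some quality.
Cb4 to B4 is 12 semitones, which makes it an augmented seventh; the second version is lower, so the direction is down.
Checking another pair — D5 → Ebb4 — gives the same interval.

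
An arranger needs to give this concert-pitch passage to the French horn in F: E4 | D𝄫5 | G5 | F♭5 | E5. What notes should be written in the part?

B4 Abb5 D6 Cb6 B5

The French horn in F sounds a perfect fifth below written, so the written part must be a perfect fifth above concert — transpose each note up.
E4 → B4
Dbb5 → Abb5
G5 → D6
Fb5 → Cb6
E5 → B5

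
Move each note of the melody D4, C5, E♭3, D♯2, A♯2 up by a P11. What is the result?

G5 F6 Ab4 G#3 D#4

D4 to G5
C5 to F6
Eb3 to Ab4
D#2 to G#3
A#2 to D#4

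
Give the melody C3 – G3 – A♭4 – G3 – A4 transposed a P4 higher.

C3: a fourth up reaches F, and 5 semitones makes it F3.
G3: a fourth up reaches C, and 5 semitones makes it C4.
Ab4: a fourth up reaches D, and 5 semitones makes it Db5.
G3 up a perfect fourth is C4.
A4: a fourth up reaches D, and 5 semitones makes it D5.

F3 C4 Db5 C4 D5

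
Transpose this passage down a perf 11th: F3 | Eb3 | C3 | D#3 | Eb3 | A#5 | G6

F3: an eleventh down reaches C, and 17 semitones makes it C2.
A perfect eleventh down from Eb3 gives Bb1.
A perfect eleventh down from C3 gives G1.
D#3: an eleventh down reaches A, and 17 semitones makes it A#1.
Eb3: an eleventh down reaches B, and 17 semitones makes it Bb1.
A perfect eleventh down from A#5 gives E#4.
G6: an eleventh down reaches D, and 17 semitones makes it D5.

C2 Bb1 G1 A#1 Bb1 E#4 D5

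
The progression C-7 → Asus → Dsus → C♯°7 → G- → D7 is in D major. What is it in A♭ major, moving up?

D major up to A♭ major is a diminished fifth; each chord root moves by that interval while the quality stays the same.
C-7: root C up a diminished fifth → Gb, giving Gb-7.
Asus: root A up a diminished fifth → Eb, giving Ebsus.
Dsus: root D up a diminished fifth → Ab, giving Absus.
C♯°7: root C♯ up a diminished fifth → G, giving G°7.
G-: root G up a diminished fifth → Db, giving Db-.
D7: root D up a diminished fifth → Ab, giving Ab7.

Gb-7 Ebsus Absus G°7 Db- Ab7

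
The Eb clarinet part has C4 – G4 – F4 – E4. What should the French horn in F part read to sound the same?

Bb4 F5 Eb5 D5

First find concert pitch: the Eb clarinet sounds a minor third above written, so C4 G4 F4 E4 sounds Eb4 Bb4 Ab4 G4.
Then write for French horn in F: it sounds a perfect fifth below written, so the part must be a perfect fifth above concert.
Eb4 → Bb4
Bb4 → F5
Ab4 → Eb5
G4 → D5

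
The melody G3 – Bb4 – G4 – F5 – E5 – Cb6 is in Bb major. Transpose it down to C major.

Bb major to C major down is a minor seventh, so every note moves down by that interval.
G3 -> A2
Bb4 -> C4
G4 -> A3
F5 -> G4
E5 -> F#4
Cb6 -> Db5

A2 C4 A3 G4 F#4 Db5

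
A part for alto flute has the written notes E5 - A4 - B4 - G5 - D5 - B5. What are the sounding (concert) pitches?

B4 E4 F#4 D5 A4 F#5

Written C4 on the alto flute sounds as G3, a perfect fourth lower; apply that shift to every note.
E5 -> B4
A4 -> E4
B4 -> F#4
G5 -> D5
D5 -> A4
B5 -> F#5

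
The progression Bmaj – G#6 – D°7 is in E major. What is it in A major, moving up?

E major up to A major is a perfect fourth; each chord root moves by that interval while the quality stays the same.
Bmaj: root B up a perfect fourth → E, giving Emaj.
G#6: root G# up a perfect fourth → C#, giving C#6.
D°7: root D up a perfect fourth → G, giving G°7.

Emaj C#6 G°7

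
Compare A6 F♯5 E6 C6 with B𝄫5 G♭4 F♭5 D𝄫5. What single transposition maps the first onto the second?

down an augmented seventh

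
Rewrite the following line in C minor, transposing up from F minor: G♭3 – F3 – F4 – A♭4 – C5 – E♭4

Db4 C4 C5 Eb5 G5 Bb4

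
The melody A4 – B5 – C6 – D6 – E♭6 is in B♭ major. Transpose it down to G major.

B♭ major to G major down is a minor third, so every note moves down by that interval.
A4 gives F#4
B5 gives G#5
C6 gives A5
D6 gives B5
Eb6 gives C6

F#4 G#5 A5 B5 C6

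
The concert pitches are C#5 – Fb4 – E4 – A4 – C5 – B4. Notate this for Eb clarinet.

Written C4 sounds as Eb4 on the Eb clarinet, so concert pitches are written a minor third down.
C#5 → A#4
Fb4 → Db4
E4 → C#4
A4 → F#4
C5 → A4
B4 → G#4

A#4 Db4 C#4 F#4 A4 G#4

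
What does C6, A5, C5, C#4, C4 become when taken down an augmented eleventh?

Gb4 Eb4 Gb3 G2 Gb2

An augmented eleventh down from C6 gives Gb4.
A5: an eleventh down reaches E, and 18 semitones makes it Eb4.
An augmented eleventh down from C5 gives Gb3.
C#4 down an augmented eleventh is G2.
An augmented eleventh down from C4 gives Gb2.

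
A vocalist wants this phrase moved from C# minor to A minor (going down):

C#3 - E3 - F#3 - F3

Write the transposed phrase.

A2 C3 D3 Db3

From C# down to A is a major third; apply that to each pitch.
C#3 becomes A2
E3 becomes C3
F#3 becomes D3
F3 becomes Db3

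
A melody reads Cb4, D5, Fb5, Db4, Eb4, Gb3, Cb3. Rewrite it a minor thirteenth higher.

Abb5 Bb6 Dbb7 Bbb5 Cb6 Ebb5 Abb4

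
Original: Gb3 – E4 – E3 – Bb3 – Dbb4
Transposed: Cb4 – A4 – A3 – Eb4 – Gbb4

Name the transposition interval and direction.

From Gb3 to Cb4 is 4 letter names — a fourth of some quality.
Gb3 to Cb4 is 5 semitones, which makes it a perfect fourth; the second version is higher, so the direction is up.
Checking another pair — Dbb4 → Gbb4 — gives the same interval.

up a perfect fourth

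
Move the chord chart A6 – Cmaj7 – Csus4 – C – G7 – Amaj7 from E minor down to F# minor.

B6 Dmaj7 Dsus4 D A7 Bmaj7

E minor down to F# minor is a minor seventh; each chord root moves by that interval while the quality stays the same.
A6: root A down a minor seventh → B, giving B6.
Cmaj7: root C down a minor seventh → D, giving Dmaj7.
Csus4: root C down a minor seventh → D, giving Dsus4.
C: root C down a minor seventh → D, giving D.
G7: root G down a minor seventh → A, giving A7.
Amaj7: root A down a minor seventh → B, giving Bmaj7.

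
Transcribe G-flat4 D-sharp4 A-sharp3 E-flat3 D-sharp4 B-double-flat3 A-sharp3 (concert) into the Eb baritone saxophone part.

The Eb baritone saxophone sounds a major thirteenth below written, so the written part must be a major thirteenth above concert — transpose each note up.
Gb4 -> Eb6
D#4 -> B#5
A#3 -> F##5
Eb3 -> C5
D#4 -> B#5
Bbb3 -> Gb5
A#3 -> F##5

Eb6 B#5 F##5 C5 B#5 Gb5 F##5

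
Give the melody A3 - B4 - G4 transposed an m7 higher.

G4 A5 F5

A3 becomes G4
B4 becomes A5
G4 becomes F5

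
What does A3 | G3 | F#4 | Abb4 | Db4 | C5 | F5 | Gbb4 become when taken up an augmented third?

A3 -> C##4
G3 -> B#3
F#4 -> A##4
Abb4 -> C5
Db4 -> F#4
C5 -> E#5
F5 -> A#5
Gbb4 -> Bb4

C##4 B#3 A##4 C5 F#4 E#5 A#5 Bb4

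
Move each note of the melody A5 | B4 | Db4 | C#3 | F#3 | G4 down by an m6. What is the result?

C#5 D#4 F3 E#2 A#2 B3

A5 down a minor sixth is C#5.
B4: a sixth down reaches D, and 8 semitones makes it D#4.
Db4 down a minor sixth is F3.
A minor sixth down from C#3 gives E#2.
F#3: a sixth down reaches A, and 8 semitones makes it A#2.
G4: a sixth down reaches B, and 8 semitones makes it B3.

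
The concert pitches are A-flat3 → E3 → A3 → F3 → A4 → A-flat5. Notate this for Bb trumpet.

The Bb trumpet sounds a major second below written, so the written part must be a major second above concert — transpose each note up.
Ab3 to Bb3
E3 to F#3
A3 to B3
F3 to G3
A4 to B4
Ab5 to Bb5

Bb3 F#3 B3 G3 B4 Bb5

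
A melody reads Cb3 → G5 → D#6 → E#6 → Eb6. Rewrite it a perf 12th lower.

Cb3: a twelfth down reaches F, and 19 semitones makes it Fb1.
A perfect twelfth down from G5 gives C4.
A perfect twelfth down from D#6 gives G#4.
A perfect twelfth down from E#6 gives A#4.
Eb6: a twelfth down reaches A, and 19 semitones makes it Ab4.

Fb1 C4 G#4 A#4 Ab4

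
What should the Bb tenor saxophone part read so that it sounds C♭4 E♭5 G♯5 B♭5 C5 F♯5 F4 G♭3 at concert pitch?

Db5 F6 A#6 C7 D6 G#6 G5 Ab4

Written C4 sounds as Bb2 on the Bb tenor saxophone, so concert pitches are written a major ninth up.
Cb4 → Db5
Eb5 → F6
G#5 → A#6
Bb5 → C7
C5 → D6
F#5 → G#6
F4 → G5
Gb3 → Ab4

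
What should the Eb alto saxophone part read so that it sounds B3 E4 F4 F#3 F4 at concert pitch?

The Eb alto saxophone sounds a major sixth below written, so the written part must be a major sixth above concert — transpose each note up.
B3 to G#4
E4 to C#5
F4 to D5
F#3 to D#4
F4 to D5

G#4 C#5 D5 D#4 D5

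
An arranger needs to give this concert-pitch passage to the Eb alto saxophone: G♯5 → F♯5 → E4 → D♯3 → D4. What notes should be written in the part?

E#6 D#6 C#5 B#3 B4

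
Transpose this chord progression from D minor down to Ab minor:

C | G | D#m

Gb Db Am

D minor down to Ab minor is an augmented fourth; each chord root moves by that interval while the quality stays the same.
C: root C down an augmented fourth → Gb, giving Gb.
G: root G down an augmented fourth → Db, giving Db.
D#m: root D# down an augmented fourth → A, giving Am.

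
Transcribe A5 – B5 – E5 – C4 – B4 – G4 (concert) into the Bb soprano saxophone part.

Written C4 sounds as Bb3 on the Bb soprano saxophone, so concert pitches are written a major second up.
A5 → B5
B5 → C#6
E5 → F#5
C4 → D4
B4 → C#5
G4 → A4

B5 C#6 F#5 D4 C#5 A4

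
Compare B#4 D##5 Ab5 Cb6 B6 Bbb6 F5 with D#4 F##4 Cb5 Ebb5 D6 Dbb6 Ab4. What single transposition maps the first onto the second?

down a major sixth

From B#4 to D#4 is 6 letter names — a sixth of some quality.
D#4 to B#4 is 9 semitones, which makes it a major sixth; the second version is lower, so the direction is down.
Checking another pair — F5 → Ab4 — gives the same interval.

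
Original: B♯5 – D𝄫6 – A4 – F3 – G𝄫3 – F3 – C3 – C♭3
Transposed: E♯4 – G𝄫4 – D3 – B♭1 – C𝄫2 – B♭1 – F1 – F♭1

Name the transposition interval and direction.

From B#5 to E#4 is 12 letter names — a twelfth of some quality.
E#4 to B#5 is 19 semitones, which makes it a perfect twelfth; the second version is lower, so the direction is down.
Checking another pair — Cb3 → Fb1 — gives the same interval.

down a perfect twelfth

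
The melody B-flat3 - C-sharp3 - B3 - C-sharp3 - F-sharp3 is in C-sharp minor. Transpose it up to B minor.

Ab4 B3 A4 B3 E4

C-sharp minor to B minor up is a minor seventh, so every note moves up by that interval.
Bb3 becomes Ab4
C#3 becomes B3
B3 becomes A4
C#3 becomes B3
F#3 becomes E4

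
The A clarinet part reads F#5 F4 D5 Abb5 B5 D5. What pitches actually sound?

D#5 D4 B4 Fb5 G#5 B4

Written C4 on the A clarinet sounds as A3, a minor third lower; apply that shift to every note.
F#5 -> D#5
F4 -> D4
D5 -> B4
Abb5 -> Fb5
B5 -> G#5
D5 -> B4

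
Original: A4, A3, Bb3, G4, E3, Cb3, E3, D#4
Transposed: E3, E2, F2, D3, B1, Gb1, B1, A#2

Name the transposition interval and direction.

down a perfect eleventh

Take the first pair: A4 → E3. A to E spans 11 letter names, so the interval is some kind of eleventh.
E3 to A4 is 17 semitones, which makes it a perfect eleventh; the second version is lower, so the direction is down.
Checking another pair — D#4 → A#2 — gives the same interval.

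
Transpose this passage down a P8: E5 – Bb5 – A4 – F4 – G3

E4 Bb4 A3 F3 G2

E5 to E4
Bb5 to Bb4
A4 to A3
F4 to F3
G3 to G2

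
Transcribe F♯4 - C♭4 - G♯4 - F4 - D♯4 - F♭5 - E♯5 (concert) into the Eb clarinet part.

D#4 Ab3 E#4 D4 B#3 Db5 C##5

Written C4 sounds as Eb4 on the Eb clarinet, so concert pitches are written a minor third down.
F#4 gives D#4
Cb4 gives Ab3
G#4 gives E#4
F4 gives D4
D#4 gives B#3
Fb5 gives Db5
E#5 gives C##5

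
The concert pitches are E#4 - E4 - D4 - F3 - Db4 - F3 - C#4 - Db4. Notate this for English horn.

B#4 B4 A4 C4 Ab4 C4 G#4 Ab4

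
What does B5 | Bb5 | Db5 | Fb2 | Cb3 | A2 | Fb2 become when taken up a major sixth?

G#6 G6 Bb5 Db3 Ab3 F#3 Db3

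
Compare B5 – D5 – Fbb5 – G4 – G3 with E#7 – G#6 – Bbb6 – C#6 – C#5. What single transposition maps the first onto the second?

From B5 to E#7 is 11 letter names — an eleventh of some quality.
B5 to E#7 is 18 semitones, which makes it an augmented eleventh; the second version is higher, so the direction is up.
Checking another pair — G3 → C#5 — gives the same interval.

up an augmented eleventh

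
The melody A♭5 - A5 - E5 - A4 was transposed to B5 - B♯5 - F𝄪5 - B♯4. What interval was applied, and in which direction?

up an augmented second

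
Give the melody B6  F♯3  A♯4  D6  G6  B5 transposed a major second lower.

B6 → A6
F#3 → E3
A#4 → G#4
D6 → C6
G6 → F6
B5 → A5

A6 E3 G#4 C6 F6 A5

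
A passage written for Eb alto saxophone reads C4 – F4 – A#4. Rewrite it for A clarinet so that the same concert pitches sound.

First find concert pitch: the Eb alto saxophone sounds a major sixth below written, so C4 F4 A#4 sounds Eb3 Ab3 C#4.
Then write for A clarinet: it sounds a minor third below written, so the part must be a minor third above concert.
Eb3 → Gb3
Ab3 → Cb4
C#4 → E4

Gb3 Cb4 E4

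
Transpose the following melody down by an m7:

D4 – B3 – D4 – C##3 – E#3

E3 C#3 E3 D##2 F##2

D4 -> E3
B3 -> C#3
D4 -> E3
C##3 -> D##2
E#3 -> F##2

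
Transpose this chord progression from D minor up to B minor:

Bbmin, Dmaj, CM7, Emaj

Gmin Bmaj AM7 C#maj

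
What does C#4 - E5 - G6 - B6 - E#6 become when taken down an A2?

Bb3 Db5 Fb6 Ab6 D6

C#4 gives Bb3
E5 gives Db5
G6 gives Fb6
B6 gives Ab6
E#6 gives D6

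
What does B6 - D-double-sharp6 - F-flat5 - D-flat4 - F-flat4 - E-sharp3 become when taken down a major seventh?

C6 E#5 Gbb4 Ebb3 Gbb3 F#2

B6 down a major seventh is C6.
A major seventh down from D##6 gives E#5.
A major seventh down from Fb5 gives Gbb4.
Db4: a seventh down reaches E, and 11 semitones makes it Ebb3.
Fb4: a seventh down reaches G, and 11 semitones makes it Gbb3.
A major seventh down from E#3 gives F#2.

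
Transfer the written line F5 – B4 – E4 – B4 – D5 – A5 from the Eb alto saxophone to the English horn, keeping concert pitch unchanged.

Eb5 A4 D4 A4 C5 G5

First find concert pitch: the Eb alto saxophone sounds a major sixth below written, so F5 B4 E4 B4 D5 A5 sounds Ab4 D4 G3 D4 F4 C5.
Then write for English horn: it sounds a perfect fifth below written, so the part must be a perfect fifth above concert.
Ab4 → Eb5
D4 → A4
G3 → D4
D4 → A4
F4 → C5
C5 → G5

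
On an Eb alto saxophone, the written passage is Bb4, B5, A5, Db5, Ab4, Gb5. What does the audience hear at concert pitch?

Written C4 on the Eb alto saxophone sounds as Eb3, a major sixth lower; apply that shift to every note.
Bb4 → Db4
B5 → D5
A5 → C5
Db5 → Fb4
Ab4 → Cb4
Gb5 → Bbb4

Db4 D5 C5 Fb4 Cb4 Bbb4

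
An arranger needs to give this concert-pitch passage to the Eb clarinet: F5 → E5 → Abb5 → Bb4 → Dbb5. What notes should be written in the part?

D5 C#5 Fb5 G4 Bbb4

Written C4 sounds as Eb4 on the Eb clarinet, so concert pitches are written a minor third down.
F5 gives D5
E5 gives C#5
Abb5 gives Fb5
Bb4 gives G4
Dbb5 gives Bbb4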